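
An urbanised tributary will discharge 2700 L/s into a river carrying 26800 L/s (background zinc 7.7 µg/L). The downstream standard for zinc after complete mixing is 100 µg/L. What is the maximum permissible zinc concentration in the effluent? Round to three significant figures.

1020 µg/L

At the limit, (Qr·Cr + Qe·Cₑ)/(Qr + Qe) = 100:
Cₑ = (29500·100 − 26800·7.700) / 2700 = 1016 µg/L.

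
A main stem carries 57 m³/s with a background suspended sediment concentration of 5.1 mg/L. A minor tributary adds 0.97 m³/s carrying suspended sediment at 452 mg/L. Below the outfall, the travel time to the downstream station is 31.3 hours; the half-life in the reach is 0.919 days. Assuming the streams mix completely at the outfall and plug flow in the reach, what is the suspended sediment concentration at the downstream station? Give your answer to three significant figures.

Mass balance: C = (57.00·5.100 + 0.9700·452.0) / 57.97 = 729.1/57.97 = 12.58 mg/L.
Half-life 0.919 d → k = ln 2 / 0.919 = 0.7542 d⁻¹.
Applying C = C₀e^(−kt): 12.58 × 0.3739 = 4.703 mg/L.

4.70 mg/L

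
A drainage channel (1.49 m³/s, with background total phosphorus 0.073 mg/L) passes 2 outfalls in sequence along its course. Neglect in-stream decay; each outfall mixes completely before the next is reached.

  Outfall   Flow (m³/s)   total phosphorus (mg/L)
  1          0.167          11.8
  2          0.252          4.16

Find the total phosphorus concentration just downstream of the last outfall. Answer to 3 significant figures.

Below outfall 1: Q → 1.657 m³/s, C = (1.490·0.07300 + 0.1670·11.80)/1.657 = 1.255 mg/L.
Below outfall 2: Q → 1.909 m³/s, C = (1.657·1.255 + 0.2520·4.160)/1.909 = 1.638 mg/L.

1.64 mg/L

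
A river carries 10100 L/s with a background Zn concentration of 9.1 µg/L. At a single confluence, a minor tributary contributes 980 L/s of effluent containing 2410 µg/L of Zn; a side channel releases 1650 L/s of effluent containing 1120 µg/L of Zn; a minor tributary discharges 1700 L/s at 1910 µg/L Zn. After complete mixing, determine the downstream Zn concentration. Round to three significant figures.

Flow-weighted average: C = (10100·9.100 + 980.0·2410 + 1650·1120 + 1700·1910) / 14430 = 7549000/14430 = 523.1 µg/L.

523 µg/L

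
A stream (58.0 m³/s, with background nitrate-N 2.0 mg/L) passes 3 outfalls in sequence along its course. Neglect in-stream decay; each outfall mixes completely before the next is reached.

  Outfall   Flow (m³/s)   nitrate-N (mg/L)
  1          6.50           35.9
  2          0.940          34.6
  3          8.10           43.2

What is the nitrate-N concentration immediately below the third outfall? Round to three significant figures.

9.95 mg/L

After outfall 1: Q = 58.00 + 6.500 = 64.50 m³/s; C = (58.00·2.000 + 6.500·35.90)/64.50 = 5.416 mg/L.
After outfall 2: Q = 64.50 + 0.9400 = 65.44 m³/s; C = (64.50·5.416 + 0.9400·34.60)/65.44 = 5.835 mg/L.
After outfall 3: Q = 65.44 + 8.100 = 73.54 m³/s; C = (65.44·5.835 + 8.100·43.20)/73.54 = 9.951 mg/L.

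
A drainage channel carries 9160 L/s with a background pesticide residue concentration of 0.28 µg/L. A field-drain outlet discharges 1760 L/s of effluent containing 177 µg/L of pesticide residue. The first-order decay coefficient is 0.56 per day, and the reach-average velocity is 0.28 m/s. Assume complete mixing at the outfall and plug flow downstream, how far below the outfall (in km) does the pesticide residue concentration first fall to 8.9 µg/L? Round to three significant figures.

Conservation of mass: C = (9160·0.2800 + 1760·177.0) / 10920 = 314100/10920 = 28.76 µg/L.
Set 28.76·exp(−k·t) = 8.9 → t = ln(28.76/8.9)/k = 181000 s = 50.27 h.
Distance = v·t = 0.28·181000 = 50670 m = 50.67 km.

50.7 km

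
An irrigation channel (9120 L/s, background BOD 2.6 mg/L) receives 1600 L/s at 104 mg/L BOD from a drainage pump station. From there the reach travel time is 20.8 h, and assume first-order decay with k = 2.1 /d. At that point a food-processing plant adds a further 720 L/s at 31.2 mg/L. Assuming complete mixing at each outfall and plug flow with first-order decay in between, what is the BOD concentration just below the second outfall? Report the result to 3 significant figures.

4.66 mg/L

Flow-weighted average: C = (9120·2.600 + 1600·104.0) / 10720 = 190100/10720 = 17.73 mg/L; combined flow 10720 L/s.
After decay, C = 17.73 × e^(−kt) = 17.73 × 0.1620 = 2.873 mg/L.
Second outfall: C = (10720·2.873 + 720.0·31.20)/11440 = 4.656 mg/L.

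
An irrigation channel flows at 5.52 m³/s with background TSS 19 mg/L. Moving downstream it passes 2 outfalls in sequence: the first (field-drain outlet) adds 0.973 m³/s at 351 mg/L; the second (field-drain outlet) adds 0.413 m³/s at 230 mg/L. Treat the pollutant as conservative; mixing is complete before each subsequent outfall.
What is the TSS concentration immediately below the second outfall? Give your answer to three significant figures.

78.4 mg/L

After outfall 1: Q = 5.520 + 0.9730 = 6.493 m³/s; C = (5.520·19.00 + 0.9730·351.0)/6.493 = 68.75 mg/L.
After outfall 2: Q = 6.493 + 0.4130 = 6.906 m³/s; C = (6.493·68.75 + 0.4130·230.0)/6.906 = 78.39 mg/L.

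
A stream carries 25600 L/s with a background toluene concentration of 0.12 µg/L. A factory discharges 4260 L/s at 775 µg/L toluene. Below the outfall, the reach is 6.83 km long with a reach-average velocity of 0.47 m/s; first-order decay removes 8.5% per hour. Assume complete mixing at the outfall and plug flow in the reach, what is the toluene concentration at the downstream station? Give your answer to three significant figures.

77.3 µg/L

Conservation of mass: C = (25600·0.1200 + 4260·775.0) / 29860 = 3305000/29860 = 110.7 µg/L.
Travel time t = 6.83·1000 / 0.47 = 14530 s = 4.037 h.
8.5%/h lost → k = −ln(1 − 0.085) = 0.08883 h⁻¹.
Decay over the reach: 110.7·exp(−kt) = 110.7·0.6987 = 77.32 µg/L.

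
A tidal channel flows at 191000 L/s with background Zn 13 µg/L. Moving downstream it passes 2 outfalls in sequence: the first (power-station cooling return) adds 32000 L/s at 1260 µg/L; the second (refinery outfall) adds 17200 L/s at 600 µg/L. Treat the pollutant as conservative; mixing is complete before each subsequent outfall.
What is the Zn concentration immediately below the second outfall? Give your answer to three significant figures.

221 µg/L

Outfall 1: combined Q = 223000 L/s; C = (191000·13.00 + 32000·1260)/223000 = 191.9 µg/L.
Outfall 2: combined Q = 240200 L/s; C = (223000·191.9 + 17200·600.0)/240200 = 221.2 µg/L.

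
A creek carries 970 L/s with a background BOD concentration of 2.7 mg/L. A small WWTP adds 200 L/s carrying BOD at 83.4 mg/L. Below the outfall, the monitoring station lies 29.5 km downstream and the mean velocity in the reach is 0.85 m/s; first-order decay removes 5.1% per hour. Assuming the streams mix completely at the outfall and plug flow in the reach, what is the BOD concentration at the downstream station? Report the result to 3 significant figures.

9.96 mg/L

Flow-weighted average: C = (970.0·2.700 + 200.0·83.40) / 1170 = 19300/1170 = 16.49 mg/L.
Travel time t = 29.5·1000 / 0.85 = 34710 s = 9.641 h.
5.1%/h lost → k = −ln(1 − 0.051) = 0.05235 h⁻¹.
First-order decay: C = 16.49·exp(−k·t) = 16.49·0.6037 = 9.958 mg/L.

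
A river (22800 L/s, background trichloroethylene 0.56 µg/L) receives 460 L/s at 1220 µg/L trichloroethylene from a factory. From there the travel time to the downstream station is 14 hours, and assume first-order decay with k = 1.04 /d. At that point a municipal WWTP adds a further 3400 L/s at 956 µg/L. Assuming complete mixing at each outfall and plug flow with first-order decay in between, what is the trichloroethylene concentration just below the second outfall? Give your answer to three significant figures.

134 µg/L

Mass balance: C = (22800·0.5600 + 460.0·1220) / 23260 = 574000/23260 = 24.68 µg/L; combined flow 23260 L/s.
First-order decay: C = 24.68·exp(−k·t) = 24.68·0.5452 = 13.45 µg/L.
Second outfall: C = (23260·13.45 + 3400·956.0)/26660 = 133.7 µg/L.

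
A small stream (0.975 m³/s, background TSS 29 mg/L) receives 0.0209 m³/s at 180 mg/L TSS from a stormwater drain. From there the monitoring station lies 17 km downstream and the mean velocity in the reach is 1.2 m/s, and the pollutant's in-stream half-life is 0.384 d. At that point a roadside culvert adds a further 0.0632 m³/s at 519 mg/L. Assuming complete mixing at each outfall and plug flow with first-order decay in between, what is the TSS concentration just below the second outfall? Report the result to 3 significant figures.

53.5 mg/L

Mass balance: C = (0.9750·29.00 + 0.02090·180.0) / 0.9959 = 32.04/0.9959 = 32.17 mg/L; combined flow 0.9959 m³/s.
Travel time t = 17·1000 / 1.2 = 14170 s = 3.935 h.
Half-life 0.384 d → k = ln 2 / 0.384 = 1.805 d⁻¹.
After decay, C = 32.17 × e^(−kt) = 32.17 × 0.7438 = 23.93 mg/L.
Second outfall: C = (0.9959·23.93 + 0.06320·519.0)/1.059 = 53.47 mg/L.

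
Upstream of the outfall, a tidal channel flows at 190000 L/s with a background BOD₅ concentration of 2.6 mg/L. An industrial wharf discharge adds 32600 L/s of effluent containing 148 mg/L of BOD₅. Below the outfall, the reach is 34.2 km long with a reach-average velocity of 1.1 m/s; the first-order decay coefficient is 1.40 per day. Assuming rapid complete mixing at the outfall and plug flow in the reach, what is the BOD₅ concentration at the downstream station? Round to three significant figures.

14.4 mg/L

Flow-weighted average: C = (190000·2.600 + 32600·148.0) / 222600 = 5319000/222600 = 23.89 mg/L.
Travel time t = 34.2·1000 / 1.1 = 31090 s = 8.636 h.
First-order decay: C = 23.89·exp(−k·t) = 23.89·0.6042 = 14.44 mg/L.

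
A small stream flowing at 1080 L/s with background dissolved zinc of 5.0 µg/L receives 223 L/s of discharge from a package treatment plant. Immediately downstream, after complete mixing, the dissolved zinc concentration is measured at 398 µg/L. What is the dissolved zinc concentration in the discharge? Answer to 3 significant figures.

2300 µg/L

Mass balance: 1080·5.000 + 223.0·Cₑ = 1303·398.0
→ Cₑ = (1303·398.0 − 1080·5.000) / 223.0 = 2301 µg/L.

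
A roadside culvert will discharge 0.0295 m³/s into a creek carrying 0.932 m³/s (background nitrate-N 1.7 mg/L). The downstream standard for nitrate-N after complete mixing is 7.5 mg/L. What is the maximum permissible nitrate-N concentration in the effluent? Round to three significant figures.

191 mg/L

At the limit, (Qr·Cr + Qe·Cₑ)/(Qr + Qe) = 7.5:
Cₑ = (0.9615·7.5 − 0.9320·1.700) / 0.02950 = 190.7 mg/L.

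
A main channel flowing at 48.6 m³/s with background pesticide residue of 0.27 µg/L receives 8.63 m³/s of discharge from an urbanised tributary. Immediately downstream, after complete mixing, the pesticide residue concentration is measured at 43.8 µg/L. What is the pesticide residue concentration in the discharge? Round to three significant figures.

289 µg/L

Mass balance: 48.60·0.2700 + 8.630·Cₑ = 57.23·43.80
→ Cₑ = (57.23·43.80 − 48.60·0.2700) / 8.630 = 288.9 µg/L.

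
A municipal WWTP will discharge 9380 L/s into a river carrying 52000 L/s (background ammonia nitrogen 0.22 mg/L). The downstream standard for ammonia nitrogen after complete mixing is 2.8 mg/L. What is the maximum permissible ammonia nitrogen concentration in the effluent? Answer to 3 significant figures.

At the limit, (Qr·Cr + Qe·Cₑ)/(Qr + Qe) = 2.8:
Cₑ = (61380·2.8 − 52000·0.2200) / 9380 = 17.10 mg/L.

17.1 mg/L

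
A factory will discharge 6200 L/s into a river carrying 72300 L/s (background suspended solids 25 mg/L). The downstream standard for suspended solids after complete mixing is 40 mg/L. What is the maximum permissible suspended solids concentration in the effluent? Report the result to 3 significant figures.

At the limit, (Qr·Cr + Qe·Cₑ)/(Qr + Qe) = 40:
Cₑ = (78500·40 − 72300·25.00) / 6200 = 214.9 mg/L.

215 mg/L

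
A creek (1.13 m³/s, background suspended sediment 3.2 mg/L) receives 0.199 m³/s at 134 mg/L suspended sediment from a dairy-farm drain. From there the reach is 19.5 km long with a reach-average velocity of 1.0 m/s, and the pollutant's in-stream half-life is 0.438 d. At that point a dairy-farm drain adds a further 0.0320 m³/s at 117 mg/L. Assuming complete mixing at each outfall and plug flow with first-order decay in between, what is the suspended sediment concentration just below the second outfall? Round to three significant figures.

18.3 mg/L

Flow-weighted average: C = (1.130·3.200 + 0.1990·134.0) / 1.329 = 30.28/1.329 = 22.79 mg/L; combined flow 1.329 m³/s.
Travel time t = 19.5·1000 / 1.0 = 19500 s = 5.417 h.
Half-life 0.438 d → k = ln 2 / 0.438 = 1.583 d⁻¹.
After decay, C = 22.79 × e^(−kt) = 22.79 × 0.6997 = 15.94 mg/L.
Second outfall: C = (1.329·15.94 + 0.03200·117.0)/1.361 = 18.32 mg/L.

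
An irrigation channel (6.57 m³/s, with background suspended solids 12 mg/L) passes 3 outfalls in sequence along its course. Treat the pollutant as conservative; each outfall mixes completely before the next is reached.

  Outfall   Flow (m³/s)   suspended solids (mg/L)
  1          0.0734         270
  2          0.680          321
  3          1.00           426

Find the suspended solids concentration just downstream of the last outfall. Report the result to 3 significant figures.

89.3 mg/L

Below outfall 1: Q → 6.643 m³/s, C = (6.570·12.00 + 0.07340·270.0)/6.643 = 14.85 mg/L.
Below outfall 2: Q → 7.323 m³/s, C = (6.643·14.85 + 0.6800·321.0)/7.323 = 43.28 mg/L.
Below outfall 3: Q → 8.323 m³/s, C = (7.323·43.28 + 1.000·426.0)/8.323 = 89.26 mg/L.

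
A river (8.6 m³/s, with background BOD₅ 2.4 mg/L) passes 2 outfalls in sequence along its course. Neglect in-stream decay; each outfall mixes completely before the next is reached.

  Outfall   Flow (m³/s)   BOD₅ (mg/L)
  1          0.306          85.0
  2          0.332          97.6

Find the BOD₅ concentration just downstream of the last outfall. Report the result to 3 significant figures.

Outfall 1: combined Q = 8.906 m³/s; C = (8.600·2.400 + 0.3060·85.00)/8.906 = 5.238 mg/L.
Outfall 2: combined Q = 9.238 m³/s; C = (8.906·5.238 + 0.3320·97.60)/9.238 = 8.557 mg/L.

8.56 mg/L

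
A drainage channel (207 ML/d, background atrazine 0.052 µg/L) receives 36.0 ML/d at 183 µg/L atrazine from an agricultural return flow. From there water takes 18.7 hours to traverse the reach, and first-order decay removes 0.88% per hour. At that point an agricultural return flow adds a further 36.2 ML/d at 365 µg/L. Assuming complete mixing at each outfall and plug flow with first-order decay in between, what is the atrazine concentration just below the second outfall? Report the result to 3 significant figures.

Mixed concentration C = ΣQC/ΣQ = (207.0·0.05200 + 36.00·183.0) / 243.0 = 6599/243.0 = 27.16 µg/L; combined flow 243.0 ML/d.
0.88%/h lost → k = −ln(1 − 0.0088) = 0.008839 h⁻¹.
First-order decay: C = 27.16·exp(−k·t) = 27.16·0.8476 = 23.02 µg/L.
Second outfall: C = (243.0·23.02 + 36.20·365.0)/279.2 = 67.36 µg/L.

67.4 µg/L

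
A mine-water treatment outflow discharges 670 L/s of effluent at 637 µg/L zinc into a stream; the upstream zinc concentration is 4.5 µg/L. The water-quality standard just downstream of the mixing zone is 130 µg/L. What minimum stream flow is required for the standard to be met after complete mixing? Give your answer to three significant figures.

2710 L/s

Set C_mix = 130: (Q·4.500 + 670.0·637.0) / (Q + 670.0) = 130
→ Q = 670.0·(637.0 − 130)/(130 − 4.500) = 2707 L/s.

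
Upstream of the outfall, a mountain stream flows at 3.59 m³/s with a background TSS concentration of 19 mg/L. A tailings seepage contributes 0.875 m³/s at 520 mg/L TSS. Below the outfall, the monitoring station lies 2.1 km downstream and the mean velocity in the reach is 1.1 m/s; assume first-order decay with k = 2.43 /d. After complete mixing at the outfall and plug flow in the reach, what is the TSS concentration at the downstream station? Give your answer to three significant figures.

111 mg/L

Mixed concentration C = ΣQC/ΣQ = (3.590·19.00 + 0.8750·520.0) / 4.465 = 523.2/4.465 = 117.2 mg/L.
Travel time t = 2.1·1000 / 1.1 = 1909 s = 0.5303 h.
Applying C = C₀e^(−kt): 117.2 × 0.9477 = 111.1 mg/L.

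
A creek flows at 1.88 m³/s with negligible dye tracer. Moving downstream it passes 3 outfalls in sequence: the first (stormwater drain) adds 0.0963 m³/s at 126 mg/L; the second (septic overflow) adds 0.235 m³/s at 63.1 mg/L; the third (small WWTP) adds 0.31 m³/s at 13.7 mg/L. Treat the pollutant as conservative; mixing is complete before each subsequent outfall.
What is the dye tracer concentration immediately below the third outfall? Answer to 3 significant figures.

After outfall 1: Q = 1.880 + 0.09630 = 1.976 m³/s; C = (1.880·0 + 0.09630·126.0)/1.976 = 6.140 mg/L.
After outfall 2: Q = 1.976 + 0.2350 = 2.211 m³/s; C = (1.976·6.140 + 0.2350·63.10)/2.211 = 12.19 mg/L.
After outfall 3: Q = 2.211 + 0.3100 = 2.521 m³/s; C = (2.211·12.19 + 0.3100·13.70)/2.521 = 12.38 mg/L.

12.4 mg/L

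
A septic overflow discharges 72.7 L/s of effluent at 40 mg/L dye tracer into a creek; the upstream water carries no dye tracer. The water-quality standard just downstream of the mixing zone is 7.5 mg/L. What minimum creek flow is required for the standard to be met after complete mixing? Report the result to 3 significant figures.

315 L/s

Set C_mix = 7.5: (Q·0 + 72.70·40.00) / (Q + 72.70) = 7.5
→ Q = 72.70·(40.00 − 7.5)/(7.5 − 0) = 315.0 L/s.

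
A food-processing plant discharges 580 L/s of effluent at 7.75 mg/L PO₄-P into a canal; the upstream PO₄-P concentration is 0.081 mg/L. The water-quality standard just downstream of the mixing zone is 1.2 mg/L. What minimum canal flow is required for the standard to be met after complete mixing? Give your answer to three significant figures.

3390 L/s

Set C_mix = 1.2: (Q·0.08100 + 580.0·7.750) / (Q + 580.0) = 1.2
→ Q = 580.0·(7.750 − 1.2)/(1.2 − 0.08100) = 3395 L/s.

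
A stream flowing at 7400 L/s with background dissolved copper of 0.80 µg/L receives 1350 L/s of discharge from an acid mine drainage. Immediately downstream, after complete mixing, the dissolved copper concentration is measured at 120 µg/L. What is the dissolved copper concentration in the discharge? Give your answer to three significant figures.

Mass balance: 7400·0.8000 + 1350·Cₑ = 8750·120.0
→ Cₑ = (8750·120.0 − 7400·0.8000) / 1350 = 773.4 µg/L.

773 µg/L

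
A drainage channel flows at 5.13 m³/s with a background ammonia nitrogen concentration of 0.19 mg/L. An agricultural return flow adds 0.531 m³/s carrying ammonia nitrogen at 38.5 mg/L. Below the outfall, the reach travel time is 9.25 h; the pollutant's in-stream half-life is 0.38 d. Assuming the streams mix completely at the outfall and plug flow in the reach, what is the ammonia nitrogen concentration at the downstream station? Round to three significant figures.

After mixing, C = (5.130·0.1900 + 0.5310·38.50) / 5.661 = 21.42/5.661 = 3.783 mg/L.
Half-life 0.38 d → k = ln 2 / 0.38 = 1.824 d⁻¹.
After decay, C = 3.783 × e^(−kt) = 3.783 × 0.4951 = 1.873 mg/L.

1.87 mg/L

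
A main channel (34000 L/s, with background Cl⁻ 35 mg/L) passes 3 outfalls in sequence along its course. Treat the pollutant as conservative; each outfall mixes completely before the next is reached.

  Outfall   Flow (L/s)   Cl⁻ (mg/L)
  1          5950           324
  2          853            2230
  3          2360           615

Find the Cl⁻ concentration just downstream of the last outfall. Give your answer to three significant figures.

150 mg/L

After outfall 1: Q = 34000 + 5950 = 39950 L/s; C = (34000·35.00 + 5950·324.0)/39950 = 78.04 mg/L.
After outfall 2: Q = 39950 + 853.0 = 40800 L/s; C = (39950·78.04 + 853.0·2230)/40800 = 123.0 mg/L.
After outfall 3: Q = 40800 + 2360 = 43160 L/s; C = (40800·123.0 + 2360·615.0)/43160 = 149.9 mg/L.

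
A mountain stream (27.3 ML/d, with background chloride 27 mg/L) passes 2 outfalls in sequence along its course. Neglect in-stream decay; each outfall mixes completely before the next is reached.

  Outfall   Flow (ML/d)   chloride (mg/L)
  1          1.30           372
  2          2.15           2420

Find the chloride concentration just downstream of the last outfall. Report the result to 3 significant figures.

209 mg/L

After outfall 1: Q = 27.30 + 1.300 = 28.60 ML/d; C = (27.30·27.00 + 1.300·372.0)/28.60 = 42.68 mg/L.
After outfall 2: Q = 28.60 + 2.150 = 30.75 ML/d; C = (28.60·42.68 + 2.150·2420)/30.75 = 208.9 mg/L.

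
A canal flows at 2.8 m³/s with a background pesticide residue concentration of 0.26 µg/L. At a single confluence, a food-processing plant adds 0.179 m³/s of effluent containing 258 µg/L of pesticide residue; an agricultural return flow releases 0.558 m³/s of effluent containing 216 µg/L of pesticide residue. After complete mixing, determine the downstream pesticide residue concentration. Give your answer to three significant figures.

47.3 µg/L

Flow-weighted average: C = (2.800·0.2600 + 0.1790·258.0 + 0.5580·216.0) / 3.537 = 167.4/3.537 = 47.34 µg/L.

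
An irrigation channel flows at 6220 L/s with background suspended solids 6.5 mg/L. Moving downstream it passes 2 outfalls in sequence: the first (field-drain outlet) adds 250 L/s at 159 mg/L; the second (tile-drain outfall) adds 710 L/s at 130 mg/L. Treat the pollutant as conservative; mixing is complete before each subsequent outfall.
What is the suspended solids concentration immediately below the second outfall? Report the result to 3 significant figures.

Below outfall 1: Q → 6470 L/s, C = (6220·6.500 + 250.0·159.0)/6470 = 12.39 mg/L.
Below outfall 2: Q → 7180 L/s, C = (6470·12.39 + 710.0·130.0)/7180 = 24.02 mg/L.

24.0 mg/L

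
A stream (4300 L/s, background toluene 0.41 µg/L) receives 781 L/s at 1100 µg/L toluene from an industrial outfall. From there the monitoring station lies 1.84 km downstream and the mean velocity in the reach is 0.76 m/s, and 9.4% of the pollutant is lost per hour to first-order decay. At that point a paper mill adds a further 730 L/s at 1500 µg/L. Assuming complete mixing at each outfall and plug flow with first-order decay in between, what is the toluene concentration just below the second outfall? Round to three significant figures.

Flow-weighted average: C = (4300·0.4100 + 781.0·1100) / 5081 = 860900/5081 = 169.4 µg/L; combined flow 5081 L/s.
Travel time t = 1.84·1000 / 0.76 = 2421 s = 0.6725 h.
9.4%/h lost → k = −ln(1 − 0.094) = 0.09872 h⁻¹.
First-order decay: C = 169.4·exp(−k·t) = 169.4·0.9358 = 158.5 µg/L.
Second outfall: C = (5081·158.5 + 730.0·1500)/5811 = 327.1 µg/L.

327 µg/L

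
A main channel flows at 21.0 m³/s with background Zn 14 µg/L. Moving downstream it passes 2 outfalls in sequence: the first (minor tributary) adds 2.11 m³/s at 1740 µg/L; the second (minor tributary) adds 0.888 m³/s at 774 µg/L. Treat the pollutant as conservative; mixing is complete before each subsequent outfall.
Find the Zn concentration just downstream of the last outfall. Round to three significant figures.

194 µg/L

Outfall 1: combined Q = 23.11 m³/s; C = (21.00·14.00 + 2.110·1740)/23.11 = 171.6 µg/L.
Outfall 2: combined Q = 24.00 m³/s; C = (23.11·171.6 + 0.8880·774.0)/24.00 = 193.9 µg/L.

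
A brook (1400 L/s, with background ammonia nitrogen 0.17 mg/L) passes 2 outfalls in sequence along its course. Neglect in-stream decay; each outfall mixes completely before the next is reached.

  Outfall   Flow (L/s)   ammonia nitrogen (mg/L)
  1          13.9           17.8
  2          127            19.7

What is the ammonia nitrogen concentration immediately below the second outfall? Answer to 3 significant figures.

After outfall 1: Q = 1400 + 13.90 = 1414 L/s; C = (1400·0.1700 + 13.90·17.80)/1414 = 0.3433 mg/L.
After outfall 2: Q = 1414 + 127.0 = 1541 L/s; C = (1414·0.3433 + 127.0·19.70)/1541 = 1.939 mg/L.

1.94 mg/L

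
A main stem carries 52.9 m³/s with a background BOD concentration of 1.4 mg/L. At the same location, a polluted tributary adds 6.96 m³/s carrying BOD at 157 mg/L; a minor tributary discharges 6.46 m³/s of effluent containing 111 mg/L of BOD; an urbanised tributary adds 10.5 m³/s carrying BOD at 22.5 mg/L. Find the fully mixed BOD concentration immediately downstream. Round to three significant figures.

Flow-weighted average: C = (52.90·1.400 + 6.960·157.0 + 6.460·111.0 + 10.50·22.50) / 76.82 = 2120/76.82 = 27.60 mg/L.

27.6 mg/L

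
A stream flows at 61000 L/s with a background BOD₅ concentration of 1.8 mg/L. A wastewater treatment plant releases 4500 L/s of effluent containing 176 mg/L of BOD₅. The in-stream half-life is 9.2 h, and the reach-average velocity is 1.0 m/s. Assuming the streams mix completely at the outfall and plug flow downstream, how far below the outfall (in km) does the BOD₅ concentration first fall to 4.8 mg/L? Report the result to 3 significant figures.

50.3 km

Mixed concentration C = ΣQC/ΣQ = (61000·1.800 + 4500·176.0) / 65500 = 901800/65500 = 13.77 mg/L.
Half-life 9.2 h → k = ln 2 / 9.2 = 0.07534 h⁻¹ = 1.808 d⁻¹.
Set 13.77·exp(−k·t) = 4.8 → t = ln(13.77/4.8)/k = 50350 s = 13.99 h.
Distance = v·t = 1.0·50350 = 50350 m = 50.35 km.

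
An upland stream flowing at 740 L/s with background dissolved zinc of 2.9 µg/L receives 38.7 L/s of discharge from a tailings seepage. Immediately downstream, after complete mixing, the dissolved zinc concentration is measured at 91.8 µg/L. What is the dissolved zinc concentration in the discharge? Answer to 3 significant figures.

1790 µg/L

Mass balance: 740.0·2.900 + 38.70·Cₑ = 778.7·91.80
→ Cₑ = (778.7·91.80 − 740.0·2.900) / 38.70 = 1792 µg/L.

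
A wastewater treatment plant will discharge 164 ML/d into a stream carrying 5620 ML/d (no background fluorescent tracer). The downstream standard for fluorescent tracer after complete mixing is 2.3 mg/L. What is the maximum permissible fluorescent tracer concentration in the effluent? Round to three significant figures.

81.1 mg/L

At the limit, (Qr·Cr + Qe·Cₑ)/(Qr + Qe) = 2.3:
Cₑ = (5784·2.3 − 5620·0) / 164.0 = 81.12 mg/L.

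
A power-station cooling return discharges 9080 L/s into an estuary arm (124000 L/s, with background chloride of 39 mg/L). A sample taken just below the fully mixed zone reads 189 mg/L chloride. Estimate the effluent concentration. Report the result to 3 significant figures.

2240 mg/L

Mass balance: 124000·39.00 + 9080·Cₑ = 133100·189.0
→ Cₑ = (133100·189.0 − 124000·39.00) / 9080 = 2237 mg/L.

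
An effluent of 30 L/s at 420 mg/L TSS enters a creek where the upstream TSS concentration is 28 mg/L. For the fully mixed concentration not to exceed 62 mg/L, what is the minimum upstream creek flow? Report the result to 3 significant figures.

Set C_mix = 62: (Q·28.00 + 30.00·420.0) / (Q + 30.00) = 62
→ Q = 30.00·(420.0 − 62)/(62 − 28.00) = 315.9 L/s.

316 L/s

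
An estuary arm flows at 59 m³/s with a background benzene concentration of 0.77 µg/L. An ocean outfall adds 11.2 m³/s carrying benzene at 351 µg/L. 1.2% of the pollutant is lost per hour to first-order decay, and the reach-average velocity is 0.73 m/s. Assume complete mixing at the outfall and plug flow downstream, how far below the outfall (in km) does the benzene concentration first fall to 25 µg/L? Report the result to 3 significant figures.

178 km

Flow-weighted average: C = (59.00·0.7700 + 11.20·351.0) / 70.20 = 3977/70.20 = 56.65 µg/L.
1.2%/h lost → k = −ln(1 − 0.012) = 0.01207 h⁻¹.
Set 56.65·exp(−k·t) = 25 → t = ln(56.65/25)/k = 243900 s = 67.75 h.
Distance = v·t = 0.73·243900 = 178100 m = 178.1 km.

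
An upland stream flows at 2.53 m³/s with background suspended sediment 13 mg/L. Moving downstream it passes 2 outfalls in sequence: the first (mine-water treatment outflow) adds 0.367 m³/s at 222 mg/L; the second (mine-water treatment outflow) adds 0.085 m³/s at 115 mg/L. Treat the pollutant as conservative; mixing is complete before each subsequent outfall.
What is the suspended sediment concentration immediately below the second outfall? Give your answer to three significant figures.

41.6 mg/L

Below outfall 1: Q → 2.897 m³/s, C = (2.530·13.00 + 0.3670·222.0)/2.897 = 39.48 mg/L.
Below outfall 2: Q → 2.982 m³/s, C = (2.897·39.48 + 0.08500·115.0)/2.982 = 41.63 mg/L.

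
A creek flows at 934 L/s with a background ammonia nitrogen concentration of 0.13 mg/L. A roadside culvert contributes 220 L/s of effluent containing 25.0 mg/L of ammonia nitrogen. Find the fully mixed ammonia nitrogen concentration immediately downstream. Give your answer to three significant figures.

Mixed concentration C = ΣQC/ΣQ = (934.0·0.1300 + 220.0·25.00) / 1154 = 5621/1154 = 4.871 mg/L.

4.87 mg/L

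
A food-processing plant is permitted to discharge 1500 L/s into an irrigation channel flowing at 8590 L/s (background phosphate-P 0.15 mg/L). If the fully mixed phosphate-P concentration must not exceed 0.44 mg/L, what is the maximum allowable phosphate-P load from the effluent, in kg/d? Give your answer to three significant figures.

Mass balance at the limit: 8590·0.1500 + 1500·Cₑ = 10090·0.44 → Cₑ = 2.101 mg/L.
1500 L/s = 1.500 m³/s. Load = 1.500 m³/s × 2.101 g/m³ × 86 400 s/d = 272.3 kg/d.

272 kg/d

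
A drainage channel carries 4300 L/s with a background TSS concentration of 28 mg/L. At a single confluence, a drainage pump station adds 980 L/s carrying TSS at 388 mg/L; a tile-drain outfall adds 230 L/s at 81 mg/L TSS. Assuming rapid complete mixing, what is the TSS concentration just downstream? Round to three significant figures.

94.2 mg/L

Mass balance: C = (4300·28.00 + 980.0·388.0 + 230.0·81.00) / 5510 = 519300/5510 = 94.24 mg/L.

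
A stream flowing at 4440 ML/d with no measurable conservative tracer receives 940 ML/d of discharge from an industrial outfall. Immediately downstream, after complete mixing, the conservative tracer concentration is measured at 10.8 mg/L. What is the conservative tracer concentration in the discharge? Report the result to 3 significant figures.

61.8 mg/L

Mass balance: 4440·0 + 940.0·Cₑ = 5380·10.80
→ Cₑ = (5380·10.80 − 4440·0) / 940.0 = 61.81 mg/L.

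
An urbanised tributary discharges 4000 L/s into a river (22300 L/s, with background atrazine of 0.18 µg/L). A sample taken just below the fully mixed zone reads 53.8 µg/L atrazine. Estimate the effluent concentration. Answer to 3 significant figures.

353 µg/L

Mass balance: 22300·0.1800 + 4000·Cₑ = 26300·53.80
→ Cₑ = (26300·53.80 − 22300·0.1800) / 4000 = 352.7 µg/L.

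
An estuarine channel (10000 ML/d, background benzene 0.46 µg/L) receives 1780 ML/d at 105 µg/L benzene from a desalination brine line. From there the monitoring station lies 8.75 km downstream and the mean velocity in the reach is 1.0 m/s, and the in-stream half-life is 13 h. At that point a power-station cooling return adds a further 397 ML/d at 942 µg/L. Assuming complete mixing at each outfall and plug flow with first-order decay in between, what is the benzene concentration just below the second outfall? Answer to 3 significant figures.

44.5 µg/L

Flow-weighted average: C = (10000·0.4600 + 1780·105.0) / 11780 = 191500/11780 = 16.26 µg/L; combined flow 11780 ML/d.
Travel time t = 8.75·1000 / 1.0 = 8750 s = 2.431 h.
Half-life 13 h → k = ln 2 / 13 = 0.05332 h⁻¹ = 1.280 d⁻¹.
Applying C = C₀e^(−kt): 16.26 × 0.8785 = 14.28 µg/L.
At the second outfall, C = (11780·14.28 + 397.0·942.0) / (11780 + 397.0) = 44.53 µg/L.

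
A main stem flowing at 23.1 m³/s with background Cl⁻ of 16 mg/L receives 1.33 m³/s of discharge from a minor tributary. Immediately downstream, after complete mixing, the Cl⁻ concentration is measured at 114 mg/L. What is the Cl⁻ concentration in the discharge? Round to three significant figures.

Mass balance: 23.10·16.00 + 1.330·Cₑ = 24.43·114.0
→ Cₑ = (24.43·114.0 − 23.10·16.00) / 1.330 = 1816 mg/L.

1820 mg/L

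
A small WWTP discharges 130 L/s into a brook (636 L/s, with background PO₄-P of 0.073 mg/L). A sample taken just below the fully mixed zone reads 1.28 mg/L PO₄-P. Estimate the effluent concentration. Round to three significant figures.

Mass balance: 636.0·0.07300 + 130.0·Cₑ = 766.0·1.280
→ Cₑ = (766.0·1.280 − 636.0·0.07300) / 130.0 = 7.185 mg/L.

7.19 mg/L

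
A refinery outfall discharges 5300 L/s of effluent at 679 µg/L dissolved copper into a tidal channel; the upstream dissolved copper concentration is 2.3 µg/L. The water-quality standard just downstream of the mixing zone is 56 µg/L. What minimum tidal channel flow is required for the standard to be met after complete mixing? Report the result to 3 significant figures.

Set C_mix = 56: (Q·2.300 + 5300·679.0) / (Q + 5300) = 56
→ Q = 5300·(679.0 − 56)/(56 − 2.300) = 61490 L/s.

61500 L/s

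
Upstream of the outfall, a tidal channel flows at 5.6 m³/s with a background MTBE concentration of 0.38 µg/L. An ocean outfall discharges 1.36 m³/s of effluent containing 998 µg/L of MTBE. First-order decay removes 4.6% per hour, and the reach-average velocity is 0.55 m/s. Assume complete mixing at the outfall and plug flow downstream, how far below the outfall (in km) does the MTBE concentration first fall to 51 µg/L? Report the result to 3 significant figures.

56.5 km

Conservation of mass: C = (5.600·0.3800 + 1.360·998.0) / 6.960 = 1359/6.960 = 195.3 µg/L.
4.6%/h lost → k = −ln(1 − 0.046) = 0.04709 h⁻¹.
Set 195.3·exp(−k·t) = 51 → t = ln(195.3/51)/k = 102700 s = 28.51 h.
Distance = v·t = 0.55·102700 = 56460 m = 56.46 km.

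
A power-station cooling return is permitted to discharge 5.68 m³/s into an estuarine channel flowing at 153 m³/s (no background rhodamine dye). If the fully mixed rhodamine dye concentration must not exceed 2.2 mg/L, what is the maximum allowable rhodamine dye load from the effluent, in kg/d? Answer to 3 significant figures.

Mass balance at the limit: 153.0·0 + 5.680·Cₑ = 158.7·2.2 → Cₑ = 61.46 mg/L.
Load = 5.680 m³/s × 61.46 g/m³ × 86 400 s/d = 30160 kg/d.

30200 kg/d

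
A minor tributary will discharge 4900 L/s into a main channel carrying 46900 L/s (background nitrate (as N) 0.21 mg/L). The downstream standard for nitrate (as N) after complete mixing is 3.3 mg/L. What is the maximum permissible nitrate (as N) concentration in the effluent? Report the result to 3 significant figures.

At the limit, (Qr·Cr + Qe·Cₑ)/(Qr + Qe) = 3.3:
Cₑ = (51800·3.3 − 46900·0.2100) / 4900 = 32.88 mg/L.

32.9 mg/L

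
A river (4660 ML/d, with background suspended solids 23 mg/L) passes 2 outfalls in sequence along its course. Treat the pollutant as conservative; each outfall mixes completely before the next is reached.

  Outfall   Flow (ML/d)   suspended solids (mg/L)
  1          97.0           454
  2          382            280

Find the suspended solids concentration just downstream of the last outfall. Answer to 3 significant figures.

50.2 mg/L

Below outfall 1: Q → 4757 ML/d, C = (4660·23.00 + 97.00·454.0)/4757 = 31.79 mg/L.
Below outfall 2: Q → 5139 ML/d, C = (4757·31.79 + 382.0·280.0)/5139 = 50.24 mg/L.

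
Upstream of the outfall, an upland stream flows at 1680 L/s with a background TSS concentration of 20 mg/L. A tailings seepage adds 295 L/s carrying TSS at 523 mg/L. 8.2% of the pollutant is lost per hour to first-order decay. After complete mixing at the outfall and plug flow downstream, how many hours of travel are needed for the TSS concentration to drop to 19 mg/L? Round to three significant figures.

Mixed concentration C = ΣQC/ΣQ = (1680·20.00 + 295.0·523.0) / 1975 = 187900/1975 = 95.13 mg/L.
8.2%/h lost → k = −ln(1 − 0.082) = 0.08556 h⁻¹.
95.13·exp(−k·t) = 19 → t = ln(95.13/19)/k = 67780 s = 18.83 h.

18.8 h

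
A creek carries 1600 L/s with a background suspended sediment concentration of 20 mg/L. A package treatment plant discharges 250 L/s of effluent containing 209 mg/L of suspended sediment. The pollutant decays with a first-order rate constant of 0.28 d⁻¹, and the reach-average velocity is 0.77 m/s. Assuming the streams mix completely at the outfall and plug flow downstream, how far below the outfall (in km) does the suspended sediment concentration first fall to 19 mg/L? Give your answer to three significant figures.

Flow-weighted average: C = (1600·20.00 + 250.0·209.0) / 1850 = 84250/1850 = 45.54 mg/L.
Set 45.54·exp(−k·t) = 19 → t = ln(45.54/19)/k = 269700 s = 74.93 h.
Distance = v·t = 0.77·269700 = 207700 m = 207.7 km.

208 km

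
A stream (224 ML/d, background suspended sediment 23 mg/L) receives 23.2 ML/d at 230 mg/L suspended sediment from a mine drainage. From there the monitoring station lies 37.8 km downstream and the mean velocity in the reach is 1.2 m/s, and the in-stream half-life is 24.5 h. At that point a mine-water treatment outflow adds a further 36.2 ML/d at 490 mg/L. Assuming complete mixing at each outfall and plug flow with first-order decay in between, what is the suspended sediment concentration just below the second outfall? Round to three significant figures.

91.5 mg/L

After mixing, C = (224.0·23.00 + 23.20·230.0) / 247.2 = 10490/247.2 = 42.43 mg/L; combined flow 247.2 ML/d.
Travel time t = 37.8·1000 / 1.2 = 31500 s = 8.750 h.
Half-life 24.5 h → k = ln 2 / 24.5 = 0.02829 h⁻¹ = 0.6790 d⁻¹.
First-order decay: C = 42.43·exp(−k·t) = 42.43·0.7807 = 33.12 mg/L.
At the second outfall, C = (247.2·33.12 + 36.20·490.0) / (247.2 + 36.20) = 91.48 mg/L.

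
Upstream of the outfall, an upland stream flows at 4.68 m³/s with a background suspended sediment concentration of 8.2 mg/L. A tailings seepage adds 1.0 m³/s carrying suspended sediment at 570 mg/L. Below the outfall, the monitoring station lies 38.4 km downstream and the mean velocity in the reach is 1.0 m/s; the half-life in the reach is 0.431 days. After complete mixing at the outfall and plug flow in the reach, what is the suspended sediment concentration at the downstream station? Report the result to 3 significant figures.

Mixed concentration C = ΣQC/ΣQ = (4.680·8.200 + 1.000·570.0) / 5.680 = 608.4/5.680 = 107.1 mg/L.
Travel time t = 38.4·1000 / 1.0 = 38400 s = 10.67 h.
Half-life 0.431 d → k = ln 2 / 0.431 = 1.608 d⁻¹.
After decay, C = 107.1 × e^(−kt) = 107.1 × 0.4893 = 52.41 mg/L.

52.4 mg/L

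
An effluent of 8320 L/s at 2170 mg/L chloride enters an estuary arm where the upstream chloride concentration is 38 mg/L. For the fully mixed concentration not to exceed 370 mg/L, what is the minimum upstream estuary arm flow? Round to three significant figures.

45100 L/s

Set C_mix = 370: (Q·38.00 + 8320·2170) / (Q + 8320) = 370
→ Q = 8320·(2170 − 370)/(370 − 38.00) = 45110 L/s.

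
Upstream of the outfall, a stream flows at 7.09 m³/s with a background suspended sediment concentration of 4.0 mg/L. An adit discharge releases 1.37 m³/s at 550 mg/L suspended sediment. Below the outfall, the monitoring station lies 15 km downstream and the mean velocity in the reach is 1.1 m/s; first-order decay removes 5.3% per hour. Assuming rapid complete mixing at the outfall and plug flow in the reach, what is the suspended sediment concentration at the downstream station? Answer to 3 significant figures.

75.2 mg/L

Conservation of mass: C = (7.090·4.000 + 1.370·550.0) / 8.460 = 781.9/8.460 = 92.42 mg/L.
Travel time t = 15·1000 / 1.1 = 13640 s = 3.788 h.
5.3%/h lost → k = −ln(1 − 0.053) = 0.05446 h⁻¹.
Decay over the reach: 92.42·exp(−kt) = 92.42·0.8136 = 75.19 mg/L.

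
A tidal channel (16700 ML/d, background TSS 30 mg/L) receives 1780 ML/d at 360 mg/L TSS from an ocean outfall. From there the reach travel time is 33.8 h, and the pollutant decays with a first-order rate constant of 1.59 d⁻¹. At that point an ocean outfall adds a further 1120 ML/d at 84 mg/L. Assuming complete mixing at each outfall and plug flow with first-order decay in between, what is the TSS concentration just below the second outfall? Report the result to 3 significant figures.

Flow-weighted average: C = (16700·30.00 + 1780·360.0) / 18480 = 1142000/18480 = 61.79 mg/L; combined flow 18480 ML/d.
First-order decay: C = 61.79·exp(−k·t) = 61.79·0.1065 = 6.583 mg/L.
At the second outfall, C = (18480·6.583 + 1120·84.00) / (18480 + 1120) = 11.01 mg/L.

11.0 mg/L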